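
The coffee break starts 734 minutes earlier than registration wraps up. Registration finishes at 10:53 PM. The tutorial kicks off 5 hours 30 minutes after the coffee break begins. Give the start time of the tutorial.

The coffee break starts at 10:53 PM − 734 min = 10:39 AM.
The tutorial starts at 10:39 AM + 330 min = 4:09 PM.

4:09 PM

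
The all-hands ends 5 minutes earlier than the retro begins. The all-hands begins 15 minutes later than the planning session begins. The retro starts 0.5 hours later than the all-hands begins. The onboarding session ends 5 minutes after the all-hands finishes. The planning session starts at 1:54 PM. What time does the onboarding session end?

2:39 PM

The all-hands starts at 1:54 PM + 15 min = 2:09 PM.
The retro starts at 2:09 PM + 30 min = 2:39 PM.
The all-hands ends at 2:39 PM − 5 min = 2:34 PM.
The onboarding session ends at 2:34 PM + 5 min = 2:39 PM.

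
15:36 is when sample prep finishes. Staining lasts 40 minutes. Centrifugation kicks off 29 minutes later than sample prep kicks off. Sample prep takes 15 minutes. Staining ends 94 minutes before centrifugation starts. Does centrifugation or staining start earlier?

staining

Sample prep starts at 15:36 − 15 min = 15:21.
Centrifugation starts at 15:21 + 29 min = 15:50.
Staining ends at 15:50 − 94 min = 14:16.
Staining starts at 14:16 − 40 min = 13:36.
Centrifugation starts at 15:50 and staining starts at 13:36, so staining is first.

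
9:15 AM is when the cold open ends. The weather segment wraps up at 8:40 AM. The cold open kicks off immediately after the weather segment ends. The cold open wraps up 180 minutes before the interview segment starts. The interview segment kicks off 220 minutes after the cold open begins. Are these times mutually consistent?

No

The cold open starts at 8:40 AM.
The interview segment starts at 8:40 AM + 220 min = 12:20 PM.
The cold open ends at 12:20 PM − 180 min = 9:20 AM.
But the cold open is also said to end at 9:15 AM — a 5-minute conflict.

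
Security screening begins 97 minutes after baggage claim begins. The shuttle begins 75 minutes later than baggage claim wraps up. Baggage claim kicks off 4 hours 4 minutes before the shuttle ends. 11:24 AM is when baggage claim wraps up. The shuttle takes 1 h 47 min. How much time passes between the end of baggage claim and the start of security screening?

The shuttle starts at 11:24 AM + 75 min = 12:39 PM.
The shuttle ends at 12:39 PM + 107 min = 2:26 PM.
Baggage claim starts at 2:26 PM − 244 min = 10:22 AM.
Security screening starts at 10:22 AM + 97 min = 11:59 AM.
From 11:24 AM to 11:59 AM is 35 minutes.

35 minutes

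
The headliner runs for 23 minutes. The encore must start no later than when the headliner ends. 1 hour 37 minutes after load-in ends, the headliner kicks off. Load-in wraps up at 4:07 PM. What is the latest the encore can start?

The headliner starts at 4:07 PM + 97 min = 5:44 PM.
The headliner ends at 5:44 PM + 23 min = 6:07 PM.
The encore is bounded by the headliner, so the latest it can start is 6:07 PM.

6:07 PM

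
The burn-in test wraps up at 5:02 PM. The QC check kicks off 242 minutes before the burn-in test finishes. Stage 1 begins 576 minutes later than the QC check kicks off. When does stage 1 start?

The QC check starts at 5:02 PM − 242 min = 1:00 PM.
Stage 1 starts at 1:00 PM + 576 min = 10:36 PM.

10:36 PM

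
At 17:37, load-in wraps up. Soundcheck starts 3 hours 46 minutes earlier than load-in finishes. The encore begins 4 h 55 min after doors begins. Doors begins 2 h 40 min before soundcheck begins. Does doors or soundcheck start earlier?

Soundcheck starts at 17:37 − 226 min = 13:51.
Doors starts at 13:51 − 160 min = 11:11.
Doors starts at 11:11 and soundcheck starts at 13:51, so doors is first.

doors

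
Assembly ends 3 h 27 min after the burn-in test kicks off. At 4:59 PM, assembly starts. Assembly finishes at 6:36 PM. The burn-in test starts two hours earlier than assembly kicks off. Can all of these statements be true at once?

The burn-in test starts at 4:59 PM − 120 min = 2:59 PM.
Assembly ends at 2:59 PM + 207 min = 6:26 PM.
But assembly is also said to end at 6:36 PM — a 10-minute conflict.

No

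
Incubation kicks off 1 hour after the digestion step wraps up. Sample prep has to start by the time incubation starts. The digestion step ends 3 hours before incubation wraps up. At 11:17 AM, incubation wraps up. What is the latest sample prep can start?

The digestion step ends at 11:17 AM − 180 min = 8:17 AM.
Incubation starts at 8:17 AM + 60 min = 9:17 AM.
Sample prep is bounded by incubation, so the latest it can start is 9:17 AM.

9:17 AM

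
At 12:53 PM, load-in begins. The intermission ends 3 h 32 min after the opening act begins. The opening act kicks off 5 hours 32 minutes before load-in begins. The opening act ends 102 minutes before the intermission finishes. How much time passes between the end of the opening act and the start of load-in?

The opening act starts at 12:53 PM − 332 min = 7:21 AM.
The intermission ends at 7:21 AM + 212 min = 10:53 AM.
The opening act ends at 10:53 AM − 102 min = 9:11 AM.
From 9:11 AM to 12:53 PM is 222 minutes.

222 minutes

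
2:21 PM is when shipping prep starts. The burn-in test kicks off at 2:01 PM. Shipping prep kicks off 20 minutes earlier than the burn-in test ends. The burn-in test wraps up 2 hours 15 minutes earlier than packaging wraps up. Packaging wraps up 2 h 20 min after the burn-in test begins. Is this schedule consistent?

No

Packaging ends at 2:01 PM + 140 min = 4:21 PM.
The burn-in test ends at 4:21 PM − 135 min = 2:06 PM.
Shipping prep starts at 2:06 PM − 20 min = 1:46 PM.
But shipping prep is also said to start at 2:21 PM — a 35-minute conflict.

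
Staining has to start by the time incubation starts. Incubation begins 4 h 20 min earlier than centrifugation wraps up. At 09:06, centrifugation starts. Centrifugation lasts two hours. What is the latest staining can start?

06:46

Centrifugation ends at 09:06 + 120 min = 11:06.
Incubation starts at 11:06 − 260 min = 06:46.
Staining is bounded by incubation, so the latest it can start is 06:46.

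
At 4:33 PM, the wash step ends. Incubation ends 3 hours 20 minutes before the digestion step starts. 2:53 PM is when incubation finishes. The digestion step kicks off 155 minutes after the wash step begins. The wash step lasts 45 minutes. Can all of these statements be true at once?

The wash step starts at 4:33 PM − 45 min = 3:48 PM.
The digestion step starts at 3:48 PM + 155 min = 6:23 PM.
Incubation ends at 6:23 PM − 200 min = 3:03 PM.
But incubation is also said to end at 2:53 PM — a 10-minute conflict.

No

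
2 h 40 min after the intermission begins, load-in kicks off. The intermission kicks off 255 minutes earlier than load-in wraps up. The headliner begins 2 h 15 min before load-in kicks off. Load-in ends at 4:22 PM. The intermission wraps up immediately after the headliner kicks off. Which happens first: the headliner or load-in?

the headliner

The intermission starts at 4:22 PM − 255 min = 12:07 PM.
Load-in starts at 12:07 PM + 160 min = 2:47 PM.
The headliner starts at 2:47 PM − 135 min = 12:32 PM.
The headliner starts at 12:32 PM and load-in starts at 2:47 PM, so the headliner is first.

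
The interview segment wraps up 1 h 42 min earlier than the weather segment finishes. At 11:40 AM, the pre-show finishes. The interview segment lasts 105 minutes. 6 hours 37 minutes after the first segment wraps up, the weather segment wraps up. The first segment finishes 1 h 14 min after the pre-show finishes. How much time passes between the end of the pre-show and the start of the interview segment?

The first segment ends at 11:40 AM + 74 min = 12:54 PM.
The weather segment ends at 12:54 PM + 397 min = 7:31 PM.
The interview segment ends at 7:31 PM − 102 min = 5:49 PM.
The interview segment starts at 5:49 PM − 105 min = 4:04 PM.
From 11:40 AM to 4:04 PM is 4 hours 24 minutes.

4 hours 24 minutes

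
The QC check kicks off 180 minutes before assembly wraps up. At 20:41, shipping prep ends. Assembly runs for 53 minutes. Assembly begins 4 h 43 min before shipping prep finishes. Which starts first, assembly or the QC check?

the QC check

Assembly starts at 20:41 − 283 min = 15:58.
Assembly ends at 15:58 + 53 min = 16:51.
The QC check starts at 16:51 − 180 min = 13:51.
Assembly starts at 15:58 and the QC check starts at 13:51, so the QC check is first.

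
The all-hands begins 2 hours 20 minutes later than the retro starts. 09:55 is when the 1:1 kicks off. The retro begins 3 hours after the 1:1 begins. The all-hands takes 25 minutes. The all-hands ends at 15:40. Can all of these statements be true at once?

Yes

The retro starts at 09:55 + 180 min = 12:55.
The all-hands starts at 12:55 + 140 min = 15:15.
The all-hands ends at 15:15 + 25 min = 15:40.
That matches the stated 15:40, so the schedule is consistent.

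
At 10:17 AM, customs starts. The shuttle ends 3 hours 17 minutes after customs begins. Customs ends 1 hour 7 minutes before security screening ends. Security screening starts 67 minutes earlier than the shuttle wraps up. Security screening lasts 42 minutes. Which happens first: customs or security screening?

The shuttle ends at 10:17 AM + 197 min = 1:34 PM.
Security screening starts at 1:34 PM − 67 min = 12:27 PM.
Customs starts at 10:17 AM and security screening starts at 12:27 PM, so customs is first.

customs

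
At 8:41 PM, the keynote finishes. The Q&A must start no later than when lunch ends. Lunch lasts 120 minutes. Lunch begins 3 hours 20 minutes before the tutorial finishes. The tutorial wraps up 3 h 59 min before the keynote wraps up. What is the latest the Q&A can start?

3:22 PM

The tutorial ends at 8:41 PM − 239 min = 4:42 PM.
Lunch starts at 4:42 PM − 200 min = 1:22 PM.
Lunch ends at 1:22 PM + 120 min = 3:22 PM.
The Q&A is bounded by lunch, so the latest it can start is 3:22 PM.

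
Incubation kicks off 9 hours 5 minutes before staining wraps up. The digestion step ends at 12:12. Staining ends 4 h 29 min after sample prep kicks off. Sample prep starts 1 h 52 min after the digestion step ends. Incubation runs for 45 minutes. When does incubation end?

Sample prep starts at 12:12 + 112 min = 14:04.
Staining ends at 14:04 + 269 min = 18:33.
Incubation starts at 18:33 − 545 min = 09:28.
Incubation ends at 09:28 + 45 min = 10:13.

10:13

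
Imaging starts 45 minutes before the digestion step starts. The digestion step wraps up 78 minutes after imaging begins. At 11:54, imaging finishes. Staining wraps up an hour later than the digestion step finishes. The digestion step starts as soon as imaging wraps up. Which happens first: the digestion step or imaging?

imaging

The digestion step starts at 11:54.
Imaging starts at 11:54 − 45 min = 11:09.
The digestion step starts at 11:54 and imaging starts at 11:09, so imaging is first.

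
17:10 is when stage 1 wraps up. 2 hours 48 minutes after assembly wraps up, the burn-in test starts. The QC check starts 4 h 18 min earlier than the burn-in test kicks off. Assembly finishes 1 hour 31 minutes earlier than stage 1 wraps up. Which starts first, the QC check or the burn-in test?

the QC check

Assembly ends at 17:10 − 91 min = 15:39.
The burn-in test starts at 15:39 + 168 min = 18:27.
The QC check starts at 18:27 − 258 min = 14:09.
The QC check starts at 14:09 and the burn-in test starts at 18:27, so the QC check is first.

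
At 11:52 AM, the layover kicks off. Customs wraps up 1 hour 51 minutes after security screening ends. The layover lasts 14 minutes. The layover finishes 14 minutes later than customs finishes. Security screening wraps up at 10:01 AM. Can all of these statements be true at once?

Customs ends at 10:01 AM + 111 min = 11:52 AM.
The layover ends at 11:52 AM + 14 min = 12:06 PM.
The layover starts at 12:06 PM − 14 min = 11:52 AM.
That matches the stated 11:52 AM, so the schedule is consistent.

Yes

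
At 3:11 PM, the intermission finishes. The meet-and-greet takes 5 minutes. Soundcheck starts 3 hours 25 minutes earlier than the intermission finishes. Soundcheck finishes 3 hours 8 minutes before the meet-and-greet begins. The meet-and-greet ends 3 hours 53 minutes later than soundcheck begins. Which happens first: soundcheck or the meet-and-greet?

Soundcheck starts at 3:11 PM − 205 min = 11:46 AM.
The meet-and-greet ends at 11:46 AM + 233 min = 3:39 PM.
The meet-and-greet starts at 3:39 PM − 5 min = 3:34 PM.
Soundcheck starts at 11:46 AM and the meet-and-greet starts at 3:34 PM, so soundcheck is first.

soundcheck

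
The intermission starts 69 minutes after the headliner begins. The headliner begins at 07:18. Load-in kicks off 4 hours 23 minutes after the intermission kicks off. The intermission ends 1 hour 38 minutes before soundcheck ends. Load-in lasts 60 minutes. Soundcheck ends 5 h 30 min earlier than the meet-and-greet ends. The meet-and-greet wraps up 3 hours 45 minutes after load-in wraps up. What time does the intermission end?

The intermission starts at 07:18 + 69 min = 08:27.
Load-in starts at 08:27 + 263 min = 12:50.
Load-in ends at 12:50 + 60 min = 13:50.
The meet-and-greet ends at 13:50 + 225 min = 17:35.
Soundcheck ends at 17:35 − 330 min = 12:05.
The intermission ends at 12:05 − 98 min = 10:27.

10:27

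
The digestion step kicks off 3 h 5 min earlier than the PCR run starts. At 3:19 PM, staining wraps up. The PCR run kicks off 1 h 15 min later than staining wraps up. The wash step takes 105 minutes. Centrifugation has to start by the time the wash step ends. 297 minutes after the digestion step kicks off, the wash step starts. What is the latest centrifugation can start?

The PCR run starts at 3:19 PM + 75 min = 4:34 PM.
The digestion step starts at 4:34 PM − 185 min = 1:29 PM.
The wash step starts at 1:29 PM + 297 min = 6:26 PM.
The wash step ends at 6:26 PM + 105 min = 8:11 PM.
Centrifugation is bounded by the wash step, so the latest it can start is 8:11 PM.

8:11 PM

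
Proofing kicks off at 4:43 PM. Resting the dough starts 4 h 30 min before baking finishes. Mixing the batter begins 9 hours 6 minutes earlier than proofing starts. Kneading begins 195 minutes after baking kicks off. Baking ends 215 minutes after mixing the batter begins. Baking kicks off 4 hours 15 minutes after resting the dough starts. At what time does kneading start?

2:12 PM

Mixing the batter starts at 4:43 PM − 546 min = 7:37 AM.
Baking ends at 7:37 AM + 215 min = 11:12 AM.
Resting the dough starts at 11:12 AM − 270 min = 6:42 AM.
Baking starts at 6:42 AM + 255 min = 10:57 AM.
Kneading starts at 10:57 AM + 195 min = 2:12 PM.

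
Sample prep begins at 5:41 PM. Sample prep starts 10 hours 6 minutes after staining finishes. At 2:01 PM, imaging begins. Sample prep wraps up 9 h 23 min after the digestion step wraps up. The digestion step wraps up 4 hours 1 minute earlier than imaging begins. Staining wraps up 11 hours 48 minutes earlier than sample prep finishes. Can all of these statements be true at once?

Yes

The digestion step ends at 2:01 PM − 241 min = 10:00 AM.
Sample prep ends at 10:00 AM + 563 min = 7:23 PM.
Staining ends at 7:23 PM − 708 min = 7:35 AM.
Sample prep starts at 7:35 AM + 606 min = 5:41 PM.
That matches the stated 5:41 PM, so the schedule is consistent.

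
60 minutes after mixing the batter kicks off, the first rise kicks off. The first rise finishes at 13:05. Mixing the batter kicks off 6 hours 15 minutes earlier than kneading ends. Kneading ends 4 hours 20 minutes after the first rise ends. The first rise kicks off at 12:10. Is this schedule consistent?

Kneading ends at 13:05 + 260 min = 17:25.
Mixing the batter starts at 17:25 − 375 min = 11:10.
The first rise starts at 11:10 + 60 min = 12:10.
That matches the stated 12:10, so the schedule is consistent.

Yes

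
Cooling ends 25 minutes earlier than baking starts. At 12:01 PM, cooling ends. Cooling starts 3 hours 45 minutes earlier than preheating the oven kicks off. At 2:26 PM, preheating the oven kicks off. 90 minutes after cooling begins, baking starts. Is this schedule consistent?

No

Cooling starts at 2:26 PM − 225 min = 10:41 AM.
Baking starts at 10:41 AM + 90 min = 12:11 PM.
Cooling ends at 12:11 PM − 25 min = 11:46 AM.
But cooling is also said to end at 12:01 PM — a 15-minute conflict.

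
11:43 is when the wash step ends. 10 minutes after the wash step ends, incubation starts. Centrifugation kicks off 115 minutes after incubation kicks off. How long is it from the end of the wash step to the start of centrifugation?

125 minutes

Incubation starts at 11:43 + 10 min = 11:53.
Centrifugation starts at 11:53 + 115 min = 13:48.
From 11:43 to 13:48 is 125 minutes.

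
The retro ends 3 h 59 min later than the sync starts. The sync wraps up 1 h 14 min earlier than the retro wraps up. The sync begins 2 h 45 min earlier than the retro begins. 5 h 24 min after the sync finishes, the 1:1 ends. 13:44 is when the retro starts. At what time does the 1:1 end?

The sync starts at 13:44 − 165 min = 10:59.
The retro ends at 10:59 + 239 min = 14:58.
The sync ends at 14:58 − 74 min = 13:44.
The 1:1 ends at 13:44 + 324 min = 19:08.

19:08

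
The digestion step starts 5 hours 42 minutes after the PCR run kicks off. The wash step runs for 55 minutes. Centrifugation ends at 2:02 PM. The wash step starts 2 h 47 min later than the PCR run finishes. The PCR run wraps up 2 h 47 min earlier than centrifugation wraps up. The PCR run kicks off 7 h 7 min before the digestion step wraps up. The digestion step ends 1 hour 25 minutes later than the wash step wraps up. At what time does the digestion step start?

2:57 PM

The PCR run ends at 2:02 PM − 167 min = 11:15 AM.
The wash step starts at 11:15 AM + 167 min = 2:02 PM.
The wash step ends at 2:02 PM + 55 min = 2:57 PM.
The digestion step ends at 2:57 PM + 85 min = 4:22 PM.
The PCR run starts at 4:22 PM − 427 min = 9:15 AM.
The digestion step starts at 9:15 AM + 342 min = 2:57 PM.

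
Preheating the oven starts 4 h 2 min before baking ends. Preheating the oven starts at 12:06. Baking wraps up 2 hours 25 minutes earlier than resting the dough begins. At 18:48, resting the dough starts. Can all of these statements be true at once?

No

Baking ends at 18:48 − 145 min = 16:23.
Preheating the oven starts at 16:23 − 242 min = 12:21.
But preheating the oven is also said to start at 12:06 — a 15-minute conflict.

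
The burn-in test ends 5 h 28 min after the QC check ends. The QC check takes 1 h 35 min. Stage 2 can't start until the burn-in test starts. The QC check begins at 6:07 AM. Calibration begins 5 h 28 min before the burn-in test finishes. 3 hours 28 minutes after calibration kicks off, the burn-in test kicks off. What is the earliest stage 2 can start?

11:10 AM

The QC check ends at 6:07 AM + 95 min = 7:42 AM.
The burn-in test ends at 7:42 AM + 328 min = 1:10 PM.
Calibration starts at 1:10 PM − 328 min = 7:42 AM.
The burn-in test starts at 7:42 AM + 208 min = 11:10 AM.
Stage 2 is bounded by the burn-in test, so the earliest it can start is 11:10 AM.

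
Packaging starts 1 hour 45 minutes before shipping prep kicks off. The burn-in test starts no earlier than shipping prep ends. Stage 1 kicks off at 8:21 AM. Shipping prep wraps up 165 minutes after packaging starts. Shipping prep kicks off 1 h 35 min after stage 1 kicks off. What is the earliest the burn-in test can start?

10:56 AM

Shipping prep starts at 8:21 AM + 95 min = 9:56 AM.
Packaging starts at 9:56 AM − 105 min = 8:11 AM.
Shipping prep ends at 8:11 AM + 165 min = 10:56 AM.
The burn-in test is bounded by shipping prep, so the earliest it can start is 10:56 AM.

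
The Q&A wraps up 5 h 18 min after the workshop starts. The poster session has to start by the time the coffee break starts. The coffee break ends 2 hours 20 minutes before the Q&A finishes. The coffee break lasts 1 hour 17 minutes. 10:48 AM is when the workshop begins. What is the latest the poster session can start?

12:29 PM

The Q&A ends at 10:48 AM + 318 min = 4:06 PM.
The coffee break ends at 4:06 PM − 140 min = 1:46 PM.
The coffee break starts at 1:46 PM − 77 min = 12:29 PM.
The poster session is bounded by the coffee break, so the latest it can start is 12:29 PM.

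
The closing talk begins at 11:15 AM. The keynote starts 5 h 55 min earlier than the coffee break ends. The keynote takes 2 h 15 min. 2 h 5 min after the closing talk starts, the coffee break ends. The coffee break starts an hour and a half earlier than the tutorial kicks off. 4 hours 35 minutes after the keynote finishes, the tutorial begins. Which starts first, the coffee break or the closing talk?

the closing talk

The coffee break ends at 11:15 AM + 125 min = 1:20 PM.
The keynote starts at 1:20 PM − 355 min = 7:25 AM.
The keynote ends at 7:25 AM + 135 min = 9:40 AM.
The tutorial starts at 9:40 AM + 275 min = 2:15 PM.
The coffee break starts at 2:15 PM − 90 min = 12:45 PM.
The coffee break starts at 12:45 PM and the closing talk starts at 11:15 AM, so the closing talk is first.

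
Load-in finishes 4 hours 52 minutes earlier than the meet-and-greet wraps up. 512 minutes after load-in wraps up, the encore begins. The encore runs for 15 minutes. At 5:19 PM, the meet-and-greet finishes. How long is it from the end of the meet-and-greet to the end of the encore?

3 hours 55 minutes

Load-in ends at 5:19 PM − 292 min = 12:27 PM.
The encore starts at 12:27 PM + 512 min = 8:59 PM.
The encore ends at 8:59 PM + 15 min = 9:14 PM.
From 5:19 PM to 9:14 PM is 3 hours 55 minutes.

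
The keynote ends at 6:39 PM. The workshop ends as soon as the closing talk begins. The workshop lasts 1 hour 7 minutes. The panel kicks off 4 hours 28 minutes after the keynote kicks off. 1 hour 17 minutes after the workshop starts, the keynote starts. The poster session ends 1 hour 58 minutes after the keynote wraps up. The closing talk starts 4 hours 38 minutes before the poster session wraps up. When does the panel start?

The poster session ends at 6:39 PM + 118 min = 8:37 PM.
The closing talk starts at 8:37 PM − 278 min = 3:59 PM.
So the workshop ends at 3:59 PM.
The workshop starts at 3:59 PM − 67 min = 2:52 PM.
The keynote starts at 2:52 PM + 77 min = 4:09 PM.
The panel starts at 4:09 PM + 268 min = 8:37 PM.

8:37 PM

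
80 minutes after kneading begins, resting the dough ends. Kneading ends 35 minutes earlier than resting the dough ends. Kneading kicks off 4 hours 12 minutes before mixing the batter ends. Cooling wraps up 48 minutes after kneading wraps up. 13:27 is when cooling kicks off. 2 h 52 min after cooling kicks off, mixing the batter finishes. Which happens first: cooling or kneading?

Mixing the batter ends at 13:27 + 172 min = 16:19.
Kneading starts at 16:19 − 252 min = 12:07.
Cooling starts at 13:27 and kneading starts at 12:07, so kneading is first.

kneading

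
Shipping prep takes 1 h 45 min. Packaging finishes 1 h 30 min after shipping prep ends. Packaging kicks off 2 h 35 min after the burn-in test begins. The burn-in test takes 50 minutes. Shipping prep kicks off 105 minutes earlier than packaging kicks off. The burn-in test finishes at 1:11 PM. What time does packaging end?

4:26 PM

The burn-in test starts at 1:11 PM − 50 min = 12:21 PM.
Packaging starts at 12:21 PM + 155 min = 2:56 PM.
Shipping prep starts at 2:56 PM − 105 min = 1:11 PM.
Shipping prep ends at 1:11 PM + 105 min = 2:56 PM.
Packaging ends at 2:56 PM + 90 min = 4:26 PM.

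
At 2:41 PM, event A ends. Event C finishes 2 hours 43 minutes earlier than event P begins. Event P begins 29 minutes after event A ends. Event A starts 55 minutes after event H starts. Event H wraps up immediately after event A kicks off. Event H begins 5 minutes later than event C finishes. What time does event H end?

Event P starts at 2:41 PM + 29 min = 3:10 PM.
Event C ends at 3:10 PM − 163 min = 12:27 PM.
Event H starts at 12:27 PM + 5 min = 12:32 PM.
Event A starts at 12:32 PM + 55 min = 1:27 PM.
So event H ends at 1:27 PM.

1:27 PM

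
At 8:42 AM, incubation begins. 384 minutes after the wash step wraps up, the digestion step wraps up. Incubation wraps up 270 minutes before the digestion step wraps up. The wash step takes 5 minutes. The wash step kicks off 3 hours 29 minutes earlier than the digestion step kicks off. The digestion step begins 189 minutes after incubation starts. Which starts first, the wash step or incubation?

The digestion step starts at 8:42 AM + 189 min = 11:51 AM.
The wash step starts at 11:51 AM − 209 min = 8:22 AM.
The wash step starts at 8:22 AM and incubation starts at 8:42 AM, so the wash step is first.

the wash step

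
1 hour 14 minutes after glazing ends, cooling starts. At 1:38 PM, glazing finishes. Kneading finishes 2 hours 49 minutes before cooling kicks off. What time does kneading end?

12:03 PM

Cooling starts at 1:38 PM + 74 min = 2:52 PM.
Kneading ends at 2:52 PM − 169 min = 12:03 PM.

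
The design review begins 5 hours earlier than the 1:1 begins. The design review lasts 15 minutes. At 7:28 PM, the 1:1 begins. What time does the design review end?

The design review starts at 7:28 PM − 300 min = 2:28 PM.
The design review ends at 2:28 PM + 15 min = 2:43 PM.

2:43 PM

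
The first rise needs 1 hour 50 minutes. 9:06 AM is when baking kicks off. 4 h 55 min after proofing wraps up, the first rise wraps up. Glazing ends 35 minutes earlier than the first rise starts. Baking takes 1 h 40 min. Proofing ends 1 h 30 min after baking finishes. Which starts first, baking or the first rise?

Baking ends at 9:06 AM + 100 min = 10:46 AM.
Proofing ends at 10:46 AM + 90 min = 12:16 PM.
The first rise ends at 12:16 PM + 295 min = 5:11 PM.
The first rise starts at 5:11 PM − 110 min = 3:21 PM.
Baking starts at 9:06 AM and the first rise starts at 3:21 PM, so baking is first.

baking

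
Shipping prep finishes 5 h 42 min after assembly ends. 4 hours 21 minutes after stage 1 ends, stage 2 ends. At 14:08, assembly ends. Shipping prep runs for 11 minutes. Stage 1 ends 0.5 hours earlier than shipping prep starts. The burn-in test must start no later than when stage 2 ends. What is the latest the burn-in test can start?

Shipping prep ends at 14:08 + 342 min = 19:50.
Shipping prep starts at 19:50 − 11 min = 19:39.
Stage 1 ends at 19:39 − 30 min = 19:09.
Stage 2 ends at 19:09 + 261 min = 23:30.
The burn-in test is bounded by stage 2, so the latest it can start is 23:30.

23:30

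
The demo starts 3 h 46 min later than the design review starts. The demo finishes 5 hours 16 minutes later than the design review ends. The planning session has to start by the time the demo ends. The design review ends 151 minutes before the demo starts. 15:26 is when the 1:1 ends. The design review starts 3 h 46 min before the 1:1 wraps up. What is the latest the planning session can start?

The design review starts at 15:26 − 226 min = 11:40.
The demo starts at 11:40 + 226 min = 15:26.
The design review ends at 15:26 − 151 min = 12:55.
The demo ends at 12:55 + 316 min = 18:11.
The planning session is bounded by the demo, so the latest it can start is 18:11.

18:11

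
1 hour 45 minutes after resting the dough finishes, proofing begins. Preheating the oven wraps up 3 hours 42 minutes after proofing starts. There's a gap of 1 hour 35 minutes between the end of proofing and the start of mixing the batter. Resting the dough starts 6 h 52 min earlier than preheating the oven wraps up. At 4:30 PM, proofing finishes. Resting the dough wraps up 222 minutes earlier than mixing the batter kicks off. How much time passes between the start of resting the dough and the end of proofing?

Mixing the batter starts at 4:30 PM + 95 min = 6:05 PM.
Resting the dough ends at 6:05 PM − 222 min = 2:23 PM.
Proofing starts at 2:23 PM + 105 min = 4:08 PM.
Preheating the oven ends at 4:08 PM + 222 min = 7:50 PM.
Resting the dough starts at 7:50 PM − 412 min = 12:58 PM.
From 12:58 PM to 4:30 PM is 3 h 32 min.

3 h 32 min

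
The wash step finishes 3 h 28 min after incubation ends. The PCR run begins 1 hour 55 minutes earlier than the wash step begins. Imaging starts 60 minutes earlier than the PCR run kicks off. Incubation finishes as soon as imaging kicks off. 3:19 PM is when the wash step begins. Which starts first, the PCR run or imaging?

imaging

The PCR run starts at 3:19 PM − 115 min = 1:24 PM.
Imaging starts at 1:24 PM − 60 min = 12:24 PM.
The PCR run starts at 1:24 PM and imaging starts at 12:24 PM, so imaging is first.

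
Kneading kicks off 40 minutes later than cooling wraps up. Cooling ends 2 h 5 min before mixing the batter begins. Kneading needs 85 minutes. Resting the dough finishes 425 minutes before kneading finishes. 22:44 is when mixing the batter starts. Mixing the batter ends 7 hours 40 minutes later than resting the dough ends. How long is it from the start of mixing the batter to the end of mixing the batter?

35 minutes

Cooling ends at 22:44 − 125 min = 20:39.
Kneading starts at 20:39 + 40 min = 21:19.
Kneading ends at 21:19 + 85 min = 22:44.
Resting the dough ends at 22:44 − 425 min = 15:39.
Mixing the batter ends at 15:39 + 460 min = 23:19.
From 22:44 to 23:19 is 35 minutes.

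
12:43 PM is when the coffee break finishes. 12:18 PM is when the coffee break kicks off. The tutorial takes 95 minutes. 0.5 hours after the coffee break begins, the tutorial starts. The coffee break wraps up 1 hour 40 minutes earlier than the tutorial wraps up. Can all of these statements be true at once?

The tutorial starts at 12:18 PM + 30 min = 12:48 PM.
The tutorial ends at 12:48 PM + 95 min = 2:23 PM.
The coffee break ends at 2:23 PM − 100 min = 12:43 PM.
That matches the stated 12:43 PM, so the schedule is consistent.

Yes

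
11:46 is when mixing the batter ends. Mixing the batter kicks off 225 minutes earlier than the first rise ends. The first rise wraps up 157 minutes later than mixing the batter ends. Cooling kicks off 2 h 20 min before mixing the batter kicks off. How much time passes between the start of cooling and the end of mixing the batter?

The first rise ends at 11:46 + 157 min = 14:23.
Mixing the batter starts at 14:23 − 225 min = 10:38.
Cooling starts at 10:38 − 140 min = 08:18.
From 08:18 to 11:46 is 3 hours 28 minutes.

3 hours 28 minutes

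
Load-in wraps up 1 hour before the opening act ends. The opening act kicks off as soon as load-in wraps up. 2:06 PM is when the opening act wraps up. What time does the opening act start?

1:06 PM

Load-in ends at 2:06 PM − 60 min = 1:06 PM.
So the opening act starts at 1:06 PM.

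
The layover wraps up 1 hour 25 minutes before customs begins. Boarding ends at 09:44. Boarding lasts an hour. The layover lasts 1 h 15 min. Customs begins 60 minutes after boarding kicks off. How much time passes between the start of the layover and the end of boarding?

Boarding starts at 09:44 − 60 min = 08:44.
Customs starts at 08:44 + 60 min = 09:44.
The layover ends at 09:44 − 85 min = 08:19.
The layover starts at 08:19 − 75 min = 07:04.
From 07:04 to 09:44 is 160 minutes.

160 minutes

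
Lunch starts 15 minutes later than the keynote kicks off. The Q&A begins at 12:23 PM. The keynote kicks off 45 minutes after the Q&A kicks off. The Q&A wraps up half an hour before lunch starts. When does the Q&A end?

The keynote starts at 12:23 PM + 45 min = 1:08 PM.
Lunch starts at 1:08 PM + 15 min = 1:23 PM.
The Q&A ends at 1:23 PM − 30 min = 12:53 PM.

12:53 PM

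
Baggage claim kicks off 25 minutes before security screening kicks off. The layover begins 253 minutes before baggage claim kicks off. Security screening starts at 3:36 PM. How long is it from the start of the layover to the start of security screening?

Baggage claim starts at 3:36 PM − 25 min = 3:11 PM.
The layover starts at 3:11 PM − 253 min = 10:58 AM.
From 10:58 AM to 3:36 PM is 278 minutes.

278 minutes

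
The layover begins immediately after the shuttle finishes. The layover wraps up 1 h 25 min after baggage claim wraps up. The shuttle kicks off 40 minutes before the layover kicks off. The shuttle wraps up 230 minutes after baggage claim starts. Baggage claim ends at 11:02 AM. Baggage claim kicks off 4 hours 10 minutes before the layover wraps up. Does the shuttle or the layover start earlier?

the shuttle

The layover ends at 11:02 AM + 85 min = 12:27 PM.
Baggage claim starts at 12:27 PM − 250 min = 8:17 AM.
The shuttle ends at 8:17 AM + 230 min = 12:07 PM.
So the layover starts at 12:07 PM.
The shuttle starts at 12:07 PM − 40 min = 11:27 AM.
The shuttle starts at 11:27 AM and the layover starts at 12:07 PM, so the shuttle is first.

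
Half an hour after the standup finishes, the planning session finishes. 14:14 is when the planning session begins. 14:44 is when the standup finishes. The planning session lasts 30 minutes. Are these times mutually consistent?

The planning session ends at 14:44 + 30 min = 15:14.
The planning session starts at 15:14 − 30 min = 14:44.
But the planning session is also said to start at 14:14 — a 30-minute conflict.

No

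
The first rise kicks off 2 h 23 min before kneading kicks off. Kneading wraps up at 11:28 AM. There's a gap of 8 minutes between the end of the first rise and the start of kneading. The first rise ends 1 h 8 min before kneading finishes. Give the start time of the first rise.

The first rise ends at 11:28 AM − 68 min = 10:20 AM.
Kneading starts at 10:20 AM + 8 min = 10:28 AM.
The first rise starts at 10:28 AM − 143 min = 8:05 AM.

8:05 AM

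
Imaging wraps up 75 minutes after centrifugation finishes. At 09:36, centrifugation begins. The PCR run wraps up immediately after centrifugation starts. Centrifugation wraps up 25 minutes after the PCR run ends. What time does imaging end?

11:16

The PCR run ends at 09:36.
Centrifugation ends at 09:36 + 25 min = 10:01.
Imaging ends at 10:01 + 75 min = 11:16.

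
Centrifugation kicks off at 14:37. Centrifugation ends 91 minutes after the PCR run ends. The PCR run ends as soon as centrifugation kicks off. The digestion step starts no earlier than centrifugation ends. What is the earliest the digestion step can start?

The PCR run ends at 14:37.
Centrifugation ends at 14:37 + 91 min = 16:08.
The digestion step is bounded by centrifugation, so the earliest it can start is 16:08.

16:08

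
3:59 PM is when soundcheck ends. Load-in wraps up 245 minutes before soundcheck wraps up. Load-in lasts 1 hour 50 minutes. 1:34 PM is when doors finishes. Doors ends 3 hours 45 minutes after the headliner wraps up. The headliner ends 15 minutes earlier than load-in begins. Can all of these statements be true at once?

Yes

Load-in ends at 3:59 PM − 245 min = 11:54 AM.
Load-in starts at 11:54 AM − 110 min = 10:04 AM.
The headliner ends at 10:04 AM − 15 min = 9:49 AM.
Doors ends at 9:49 AM + 225 min = 1:34 PM.
That matches the stated 1:34 PM, so the schedule is consistent.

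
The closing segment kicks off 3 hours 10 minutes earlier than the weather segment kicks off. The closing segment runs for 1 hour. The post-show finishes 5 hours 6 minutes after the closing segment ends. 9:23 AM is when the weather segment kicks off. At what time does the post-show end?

The closing segment starts at 9:23 AM − 190 min = 6:13 AM.
The closing segment ends at 6:13 AM + 60 min = 7:13 AM.
The post-show ends at 7:13 AM + 306 min = 12:19 PM.

12:19 PM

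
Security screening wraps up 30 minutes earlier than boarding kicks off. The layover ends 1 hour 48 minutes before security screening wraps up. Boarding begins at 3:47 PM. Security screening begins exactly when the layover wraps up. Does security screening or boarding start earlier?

security screening

Security screening ends at 3:47 PM − 30 min = 3:17 PM.
The layover ends at 3:17 PM − 108 min = 1:29 PM.
So security screening starts at 1:29 PM.
Security screening starts at 1:29 PM and boarding starts at 3:47 PM, so security screening is first.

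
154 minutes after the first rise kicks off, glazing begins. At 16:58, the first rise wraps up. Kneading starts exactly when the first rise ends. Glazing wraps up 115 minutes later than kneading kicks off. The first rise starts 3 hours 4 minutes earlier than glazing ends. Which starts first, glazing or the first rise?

the first rise

Kneading starts at 16:58.
Glazing ends at 16:58 + 115 min = 18:53.
The first rise starts at 18:53 − 184 min = 15:49.
Glazing starts at 15:49 + 154 min = 18:23.
Glazing starts at 18:23 and the first rise starts at 15:49, so the first rise is first.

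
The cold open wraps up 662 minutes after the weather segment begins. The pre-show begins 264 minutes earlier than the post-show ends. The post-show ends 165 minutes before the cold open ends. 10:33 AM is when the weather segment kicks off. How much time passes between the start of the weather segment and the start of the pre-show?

3 h 53 min

The cold open ends at 10:33 AM + 662 min = 9:35 PM.
The post-show ends at 9:35 PM − 165 min = 6:50 PM.
The pre-show starts at 6:50 PM − 264 min = 2:26 PM.
From 10:33 AM to 2:26 PM is 3 h 53 min.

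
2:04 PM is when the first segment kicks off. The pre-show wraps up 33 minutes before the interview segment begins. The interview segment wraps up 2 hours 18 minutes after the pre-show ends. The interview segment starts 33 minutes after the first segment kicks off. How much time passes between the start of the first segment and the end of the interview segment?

2 h 18 min

The interview segment starts at 2:04 PM + 33 min = 2:37 PM.
The pre-show ends at 2:37 PM − 33 min = 2:04 PM.
The interview segment ends at 2:04 PM + 138 min = 4:22 PM.
From 2:04 PM to 4:22 PM is 2 h 18 min.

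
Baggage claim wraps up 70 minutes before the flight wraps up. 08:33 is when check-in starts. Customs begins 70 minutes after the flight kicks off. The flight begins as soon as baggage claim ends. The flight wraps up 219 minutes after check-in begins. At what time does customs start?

The flight ends at 08:33 + 219 min = 12:12.
Baggage claim ends at 12:12 − 70 min = 11:02.
So the flight starts at 11:02.
Customs starts at 11:02 + 70 min = 12:12.

12:12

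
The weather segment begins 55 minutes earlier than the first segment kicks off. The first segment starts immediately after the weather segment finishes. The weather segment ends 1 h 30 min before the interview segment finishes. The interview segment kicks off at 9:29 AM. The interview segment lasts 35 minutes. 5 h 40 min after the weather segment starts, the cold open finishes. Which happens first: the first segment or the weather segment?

the weather segment

The interview segment ends at 9:29 AM + 35 min = 10:04 AM.
The weather segment ends at 10:04 AM − 90 min = 8:34 AM.
So the first segment starts at 8:34 AM.
The weather segment starts at 8:34 AM − 55 min = 7:39 AM.
The first segment starts at 8:34 AM and the weather segment starts at 7:39 AM, so the weather segment is first.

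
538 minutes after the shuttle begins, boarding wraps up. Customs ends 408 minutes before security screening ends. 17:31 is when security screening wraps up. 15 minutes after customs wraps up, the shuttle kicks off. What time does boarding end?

19:56

Customs ends at 17:31 − 408 min = 10:43.
The shuttle starts at 10:43 + 15 min = 10:58.
Boarding ends at 10:58 + 538 min = 19:56.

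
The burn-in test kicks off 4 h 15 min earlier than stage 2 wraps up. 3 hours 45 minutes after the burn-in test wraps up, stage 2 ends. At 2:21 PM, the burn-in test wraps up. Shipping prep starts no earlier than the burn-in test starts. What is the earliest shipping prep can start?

Stage 2 ends at 2:21 PM + 225 min = 6:06 PM.
The burn-in test starts at 6:06 PM − 255 min = 1:51 PM.
Shipping prep is bounded by the burn-in test, so the earliest it can start is 1:51 PM.

1:51 PM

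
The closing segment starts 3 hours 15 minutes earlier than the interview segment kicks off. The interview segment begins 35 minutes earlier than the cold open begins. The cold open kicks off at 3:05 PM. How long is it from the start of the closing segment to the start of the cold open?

3 hours 50 minutes

The interview segment starts at 3:05 PM − 35 min = 2:30 PM.
The closing segment starts at 2:30 PM − 195 min = 11:15 AM.
From 11:15 AM to 3:05 PM is 3 hours 50 minutes.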